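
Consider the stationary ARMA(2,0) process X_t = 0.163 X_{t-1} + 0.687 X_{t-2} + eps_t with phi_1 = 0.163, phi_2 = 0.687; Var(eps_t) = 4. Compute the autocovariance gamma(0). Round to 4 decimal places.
\gamma(0) = 10.3942

Multiply the model equation by X_{t-k} and take expectations. With theta_0 = psi_0 = 1 and psi_j the MA(infinity) weights, this gives
  gamma(k) - sum_i phi_i gamma(k-i) = c_k,
  c_k = sigma^2 * sum_{j=k..q} theta_j psi_{j-k}   (c_k = 0 for k > q),
using gamma(-m) = gamma(m).
Pure AR (q = 0): c_0 = sigma^2 = 4, c_k = 0 for k >= 1.
Equations for k = 0, 1, 2 (AR order 2, c_2 = 0):
  (E0) gamma(0) = phi_1 gamma(1) + phi_2 gamma(2) + c_0
  (E1) gamma(1) = phi_1 gamma(0) + phi_2 gamma(1) + c_1
  (E2) gamma(2) = phi_1 gamma(1) + phi_2 gamma(0)
From (E1): gamma(1) = A gamma(0) + B with
  A = phi_1 / (1 - phi_2) = 0.163 / 0.313 = 0.520767,   B = c_1 / (1 - phi_2) = 0 / 0.313 = 0.
Insert (E2) into (E0): gamma(0) (1 - phi_2^2) = phi_1 (1 + phi_2) gamma(1) + c_0.
  phi_1 (1 + phi_2) = (0.163)(1.687) = 0.274981,   1 - phi_2^2 = 0.528031.
Replace gamma(1) by A gamma(0) + B and collect gamma(0):
  gamma(0) [0.528031 - (0.274981)(0.520767)] = c_0 = 4
  gamma(0) * 0.38483 = 4
  gamma(0) = 4 / 0.38483 = 10.394199.
Therefore gamma(0) = 10.3942 (to 4 decimal places).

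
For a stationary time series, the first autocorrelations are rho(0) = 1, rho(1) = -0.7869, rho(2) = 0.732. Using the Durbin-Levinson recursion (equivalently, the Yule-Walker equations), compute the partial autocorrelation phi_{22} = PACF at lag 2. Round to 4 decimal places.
\phi_{22} = 0.2962

The PACF at lag k is phi_{kk}, the last component of the solution
to the Yule-Walker system G_k phi = r_k where
  (G_k)_{ij} = rho(|i - j|), (r_k)_i = rho(i), i,j = 1..k.
Equivalently, Durbin-Levinson gives phi_{kk} iteratively:
  phi_{11} = rho(1)
  phi_{kk} = [rho(k) - sum_{j=1..k-1} phi_{k-1,j} rho(k-j)]
            / [1 - sum_{j=1..k-1} phi_{k-1,j} rho(j)],
  phi_{k,j} = phi_{k-1,j} - phi_{kk} phi_{k-1,k-j},  j = 1..k-1.
Step k = 1:
  phi_11 = rho(1) = -0.7869.
Step k = 2:
  phi_22 = [rho(2) - phi_11 rho(1)] / [1 - phi_11 rho(1)] = [0.732 - (-0.7869)(-0.7869)] / [1 - (-0.7869)(-0.7869)]
         = 0.11278839 / 0.38078839 = 0.2962.
Therefore phi_{22} = 0.2962.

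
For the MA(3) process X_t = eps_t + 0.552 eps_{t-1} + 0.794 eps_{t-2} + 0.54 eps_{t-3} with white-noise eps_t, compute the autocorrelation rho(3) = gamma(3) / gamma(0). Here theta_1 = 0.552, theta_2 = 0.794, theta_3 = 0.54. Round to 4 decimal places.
\rho(3) = 0.2425

For an MA(q) process with theta_0 = 1, the autocovariance is
  gamma(k) = sigma^2 * sum_{i=0..q-k} theta_i * theta_{i+k},
and rho(k) = gamma(k) / gamma(0). Sigma^2 cancels.
  numerator   = (1)*(0.54) = 0.54.
  denominator = (1)^2 + (0.552)^2 + (0.794)^2 + (0.54)^2 = 2.22674.
  rho(3) = 0.54 / 2.22674 = 0.2425.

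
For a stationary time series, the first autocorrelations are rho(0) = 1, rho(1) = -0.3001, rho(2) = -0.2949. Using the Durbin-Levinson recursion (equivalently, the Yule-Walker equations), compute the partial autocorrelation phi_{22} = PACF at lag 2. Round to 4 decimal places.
\phi_{22} = -0.4231

The PACF at lag k is phi_{kk}, the last component of the solution
to the Yule-Walker system G_k phi = r_k where
  (G_k)_{ij} = rho(|i - j|), (r_k)_i = rho(i), i,j = 1..k.
Equivalently, Durbin-Levinson gives phi_{kk} iteratively:
  phi_{11} = rho(1)
  phi_{kk} = [rho(k) - sum_{j=1..k-1} phi_{k-1,j} rho(k-j)]
            / [1 - sum_{j=1..k-1} phi_{k-1,j} rho(j)],
  phi_{k,j} = phi_{k-1,j} - phi_{kk} phi_{k-1,k-j},  j = 1..k-1.
Step k = 1:
  phi_11 = rho(1) = -0.3001.
Step k = 2:
  phi_22 = [rho(2) - phi_11 rho(1)] / [1 - phi_11 rho(1)] = [-0.2949 - (-0.3001)(-0.3001)] / [1 - (-0.3001)(-0.3001)]
         = -0.38496001 / 0.90993999 = -0.4231.
Therefore phi_{22} = -0.4231.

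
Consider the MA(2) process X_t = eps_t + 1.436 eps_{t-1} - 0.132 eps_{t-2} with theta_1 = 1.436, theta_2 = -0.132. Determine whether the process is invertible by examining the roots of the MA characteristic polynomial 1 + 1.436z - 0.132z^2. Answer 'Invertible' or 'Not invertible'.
\text{Not invertible}

The MA(q) characteristic polynomial is P(z) = 1 + 1.436z - 0.132z^2.
Invertibility requires all roots to lie outside the unit circle, i.e. |z| > 1 for every root.
Set 1 + (1.436) z + (-0.132) z^2 = 0, i.e. a z^2 + b z + c = 0 with a = -0.132, b = 1.436, c = 1.
Discriminant D = b^2 - 4ac = (1.436)^2 - 4*(-0.132)*1 = 2.062096 - (-0.528) = 2.590096.
D >= 0, so the roots are real: z = (-b +/- sqrt(D)) / (2a) = (-1.436 +/- 1.609378) / (-0.264).
  z_1 = (-1.436 + 1.609378) / (-0.264) = -0.6567,   |z_1| = 0.6567.
  z_2 = (-1.436 - 1.609378) / (-0.264) = 11.5355,   |z_2| = 11.5355.
Moduli of all roots: 0.6567, 11.5355.
All moduli strictly greater than 1? No.
Verdict: Not invertible.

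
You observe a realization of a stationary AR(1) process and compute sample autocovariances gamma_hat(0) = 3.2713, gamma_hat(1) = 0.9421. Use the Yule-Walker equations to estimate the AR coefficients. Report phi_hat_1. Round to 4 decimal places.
\hat\phi_{1} = 0.2880

The Yule-Walker equations for an AR(p) process read, in matrix form,
  Gamma_p phi = r_p,   with   (Gamma_p)_{ij} = gamma(|i - j|),
                       (r_p)_i = gamma(i),   i,j = 1..p.
Substitute the sample gammas (Toeplitz matrix and right-hand side of size 1):
  Gamma_p = [[3.2713]]
  r_p     = [0.9421]
With p = 1 this is the single equation gamma(0) phi_1 = gamma(1):
  phi_hat_1 = gamma(1) / gamma(0) = 0.9421 / 3.2713 = 0.2880.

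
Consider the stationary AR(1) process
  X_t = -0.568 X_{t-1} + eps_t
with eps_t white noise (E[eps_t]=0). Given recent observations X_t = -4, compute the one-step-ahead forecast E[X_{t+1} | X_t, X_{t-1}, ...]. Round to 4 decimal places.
E[X_{t+1} \mid \mathcal F_t] = 2.2720

For an AR(p) model X_t = c + sum_i phi_i X_{t-i} + eps_t, the
one-step-ahead conditional mean is
  E[X_{t+1} | X_t, ...] = c + sum_i phi_i X_{t+1-i}.
Substitute known values:
  E[X_{t+1} | ...] = (-0.568) * (-4)
                   = 2.2720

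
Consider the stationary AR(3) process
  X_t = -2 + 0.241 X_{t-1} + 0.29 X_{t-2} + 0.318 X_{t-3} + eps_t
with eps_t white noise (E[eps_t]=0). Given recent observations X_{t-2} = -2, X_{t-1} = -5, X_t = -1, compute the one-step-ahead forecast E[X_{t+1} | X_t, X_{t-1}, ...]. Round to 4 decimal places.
E[X_{t+1} \mid \mathcal F_t] = -4.3270

For an AR(p) model X_t = c + sum_i phi_i X_{t-i} + eps_t, the
one-step-ahead conditional mean is
  E[X_{t+1} | X_t, ...] = c + sum_i phi_i X_{t+1-i}.
Substitute known values:
  E[X_{t+1} | ...] = -2 + (0.241) * (-1) + (0.29) * (-5) + (0.318) * (-2)
                   = -4.3270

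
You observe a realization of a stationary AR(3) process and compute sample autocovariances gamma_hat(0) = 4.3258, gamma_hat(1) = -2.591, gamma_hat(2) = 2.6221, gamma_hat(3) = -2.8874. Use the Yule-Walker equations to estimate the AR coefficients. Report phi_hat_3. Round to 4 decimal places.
\hat\phi_{3} = -0.3910

The Yule-Walker equations for an AR(p) process read, in matrix form,
  Gamma_p phi = r_p,   with   (Gamma_p)_{ij} = gamma(|i - j|),
                       (r_p)_i = gamma(i),   i,j = 1..p.
Substitute the sample gammas (Toeplitz matrix and right-hand side of size 3):
  Gamma_p = [[4.3258, -2.591, 2.6221], [-2.591, 4.3258, -2.591], [2.6221, -2.591, 4.3258]]
  r_p     = [-2.591, 2.6221, -2.8874]
Written out (R1..R3):
  (R1) 4.3258 phi_1 - 2.591 phi_2 + 2.6221 phi_3 = -2.591
  (R2) -2.591 phi_1 + 4.3258 phi_2 - 2.591 phi_3 = 2.6221
  (R3) 2.6221 phi_1 - 2.591 phi_2 + 4.3258 phi_3 = -2.8874
Gaussian elimination:
  R2 <- R2 - (-2.591/4.3258) R1 = R2 - (-0.598964) R1:  2.773883 phi_2 - 1.020456 phi_3 = 1.070183
  R3 <- R3 - (2.6221/4.3258) R1 = R3 - (0.606154) R1:  -1.020456 phi_2 + 2.736404 phi_3 = -1.316856
  R3 <- R3 - (-1.020456/2.773883) R2 = R3 - (-0.36788) R2:  2.360999 phi_3 = -0.923157
Back-substitution:
  phi_hat_3 = -0.923157 / 2.360999 = -0.391003
  phi_hat_2 = (1.070183 - (-1.020456)(-0.391003)) / 2.773883 = 0.241965
  phi_hat_1 = (-2.591 - (-2.591)(0.241965) - (2.6221)(-0.391003)) / 4.3258 = -0.217028
So phi_hat = [-0.2170, 0.2420, -0.3910].
Therefore phi_hat_3 = -0.3910.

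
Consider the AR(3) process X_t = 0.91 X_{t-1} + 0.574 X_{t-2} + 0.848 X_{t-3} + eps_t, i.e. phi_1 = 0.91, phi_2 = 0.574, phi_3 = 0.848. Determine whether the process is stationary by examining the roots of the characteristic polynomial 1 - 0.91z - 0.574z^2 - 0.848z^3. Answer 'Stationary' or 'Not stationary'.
\text{Not stationary}

The AR(p) characteristic polynomial is P(z) = 1 - 0.91z - 0.574z^2 - 0.848z^3.
Stationarity requires all roots to lie outside the unit circle, i.e. |z| > 1 for every root.
Degree 3: look for a simple real root z0 first, then factor out (1 - z/z0) and solve the remaining quadratic.
Testing z0 = 0.625: P(0.625) = 1 + (-0.91)(0.625) + (-0.574)(0.625)^2 + (-0.848)(0.625)^3
  = 1 + (-0.56875) + (-0.224219) + (-0.207031) = 0.  So z_0 = 0.625 is a root, |z_0| = 0.625.
Divide out the factor (1 - 1.6 z) = (1 - z/z0) (since 1/z0 = 1.6):
  P(z) = (1 - 1.6 z)(1 + (0.69) z + (0.53) z^2)
  [check: z-coef 0.69 - (1.6) = -0.91; z^2-coef 0.53 - (1.6)(0.69) = -0.574; z^3-coef -(1.6)(0.53) = -0.848.]
Remaining roots from the quadratic factor 1 + (0.69) z + (0.53) z^2:
  Set 1 + (0.69) z + (0.53) z^2 = 0, i.e. a z^2 + b z + c = 0 with a = 0.53, b = 0.69, c = 1.
  Discriminant D = b^2 - 4ac = (0.69)^2 - 4*(0.53)*1 = 0.4761 - (2.12) = -1.6439.
  D < 0, so the roots are the complex-conjugate pair z = (-b +/- i sqrt(-D)) / (2a) = -0.6509 +/- 1.2096i.
  For a conjugate pair |z|^2 = z * conj(z) = (product of roots) = c/a = 1/(0.53) = 1.886792, so |z| = sqrt(1.886792) = 1.3736 for both roots.
Moduli of all roots: 0.6250, 1.3736, 1.3736.
All moduli strictly greater than 1? No.
Verdict: Not stationary.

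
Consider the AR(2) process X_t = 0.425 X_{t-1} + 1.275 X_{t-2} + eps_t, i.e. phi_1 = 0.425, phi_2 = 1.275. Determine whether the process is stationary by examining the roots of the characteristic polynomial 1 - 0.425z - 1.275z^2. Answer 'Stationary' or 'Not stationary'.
\text{Not stationary}

The AR(p) characteristic polynomial is P(z) = 1 - 0.425z - 1.275z^2.
Stationarity requires all roots to lie outside the unit circle, i.e. |z| > 1 for every root.
Set 1 + (-0.425) z + (-1.275) z^2 = 0, i.e. a z^2 + b z + c = 0 with a = -1.275, b = -0.425, c = 1.
Discriminant D = b^2 - 4ac = (-0.425)^2 - 4*(-1.275)*1 = 0.180625 - (-5.1) = 5.280625.
D >= 0, so the roots are real: z = (-b +/- sqrt(D)) / (2a) = (0.425 +/- 2.297961) / (-2.55).
  z_1 = (0.425 + 2.297961) / (-2.55) = -1.0678,   |z_1| = 1.0678.
  z_2 = (0.425 - 2.297961) / (-2.55) = 0.7345,   |z_2| = 0.7345.
Moduli of all roots: 1.0678, 0.7345.
All moduli strictly greater than 1? No.
Verdict: Not stationary.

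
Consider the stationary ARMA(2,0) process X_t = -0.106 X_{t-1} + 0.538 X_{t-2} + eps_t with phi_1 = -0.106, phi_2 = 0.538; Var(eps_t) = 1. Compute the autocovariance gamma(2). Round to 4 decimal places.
\gamma(2) = 0.8354

Multiply the model equation by X_{t-k} and take expectations. With theta_0 = psi_0 = 1 and psi_j the MA(infinity) weights, this gives
  gamma(k) - sum_i phi_i gamma(k-i) = c_k,
  c_k = sigma^2 * sum_{j=k..q} theta_j psi_{j-k}   (c_k = 0 for k > q),
using gamma(-m) = gamma(m).
Pure AR (q = 0): c_0 = sigma^2 = 1, c_k = 0 for k >= 1.
Equations for k = 0, 1, 2 (AR order 2, c_2 = 0):
  (E0) gamma(0) = phi_1 gamma(1) + phi_2 gamma(2) + c_0
  (E1) gamma(1) = phi_1 gamma(0) + phi_2 gamma(1) + c_1
  (E2) gamma(2) = phi_1 gamma(1) + phi_2 gamma(0)
From (E1): gamma(1) = A gamma(0) + B with
  A = phi_1 / (1 - phi_2) = -0.106 / 0.462 = -0.229437,   B = c_1 / (1 - phi_2) = 0 / 0.462 = 0.
Insert (E2) into (E0): gamma(0) (1 - phi_2^2) = phi_1 (1 + phi_2) gamma(1) + c_0.
  phi_1 (1 + phi_2) = (-0.106)(1.538) = -0.163028,   1 - phi_2^2 = 0.710556.
Replace gamma(1) by A gamma(0) + B and collect gamma(0):
  gamma(0) [0.710556 - (-0.163028)(-0.229437)] = c_0 = 1
  gamma(0) * 0.673151 = 1
  gamma(0) = 1 / 0.673151 = 1.48555.
  gamma(1) = A gamma(0) = (-0.229437)(1.48555) = -0.340841.
  gamma(2) = phi_1 gamma(1) + phi_2 gamma(0) = (-0.106)(-0.340841) + (0.538)(1.48555) = 0.835355.
Therefore gamma(2) = 0.8354 (to 4 decimal places).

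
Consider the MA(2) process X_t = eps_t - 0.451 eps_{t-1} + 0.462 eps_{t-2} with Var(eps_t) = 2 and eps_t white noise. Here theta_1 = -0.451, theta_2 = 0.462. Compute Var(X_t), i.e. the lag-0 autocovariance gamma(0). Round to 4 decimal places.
\gamma(0) = 2.8337

For an MA(q) process X_t = eps_t + sum_i theta_i eps_{t-i} with
Var(eps_t) = sigma^2, the variance is
  gamma(0) = sigma^2 * (1 + sum_i theta_i^2).
  sum_i theta_i^2 = (-0.451)^2 + (0.462)^2 = 0.203401 + 0.213444 = 0.416845.
  gamma(0) = 2 * (1 + 0.416845) = 2 * 1.416845 = 2.83369, which rounds to 2.8337.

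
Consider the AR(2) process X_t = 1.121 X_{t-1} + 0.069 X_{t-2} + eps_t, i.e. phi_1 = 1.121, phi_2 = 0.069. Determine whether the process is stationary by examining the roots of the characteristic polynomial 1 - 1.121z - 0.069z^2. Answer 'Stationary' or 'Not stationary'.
\text{Not stationary}

The AR(p) characteristic polynomial is P(z) = 1 - 1.121z - 0.069z^2.
Stationarity requires all roots to lie outside the unit circle, i.e. |z| > 1 for every root.
Set 1 + (-1.121) z + (-0.069) z^2 = 0, i.e. a z^2 + b z + c = 0 with a = -0.069, b = -1.121, c = 1.
Discriminant D = b^2 - 4ac = (-1.121)^2 - 4*(-0.069)*1 = 1.256641 - (-0.276) = 1.532641.
D >= 0, so the roots are real: z = (-b +/- sqrt(D)) / (2a) = (1.121 +/- 1.237999) / (-0.138).
  z_1 = (1.121 + 1.237999) / (-0.138) = -17.0942,   |z_1| = 17.0942.
  z_2 = (1.121 - 1.237999) / (-0.138) = 0.8478,   |z_2| = 0.8478.
Moduli of all roots: 17.0942, 0.8478.
All moduli strictly greater than 1? No.
Verdict: Not stationary.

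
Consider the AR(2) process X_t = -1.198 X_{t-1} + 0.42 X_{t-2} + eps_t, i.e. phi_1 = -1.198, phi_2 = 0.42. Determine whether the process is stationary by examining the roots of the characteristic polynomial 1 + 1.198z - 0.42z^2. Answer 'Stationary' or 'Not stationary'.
\text{Not stationary}

The AR(p) characteristic polynomial is P(z) = 1 + 1.198z - 0.42z^2.
Stationarity requires all roots to lie outside the unit circle, i.e. |z| > 1 for every root.
Set 1 + (1.198) z + (-0.42) z^2 = 0, i.e. a z^2 + b z + c = 0 with a = -0.42, b = 1.198, c = 1.
Discriminant D = b^2 - 4ac = (1.198)^2 - 4*(-0.42)*1 = 1.435204 - (-1.68) = 3.115204.
D >= 0, so the roots are real: z = (-b +/- sqrt(D)) / (2a) = (-1.198 +/- 1.764994) / (-0.84).
  z_1 = (-1.198 + 1.764994) / (-0.84) = -0.675,   |z_1| = 0.675.
  z_2 = (-1.198 - 1.764994) / (-0.84) = 3.5274,   |z_2| = 3.5274.
Moduli of all roots: 0.6750, 3.5274.
All moduli strictly greater than 1? No.
Verdict: Not stationary.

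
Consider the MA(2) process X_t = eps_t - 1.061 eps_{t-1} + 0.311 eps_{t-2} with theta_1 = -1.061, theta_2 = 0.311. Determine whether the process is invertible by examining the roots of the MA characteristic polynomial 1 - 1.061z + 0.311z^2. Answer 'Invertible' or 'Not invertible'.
\text{Invertible}

The MA(q) characteristic polynomial is P(z) = 1 - 1.061z + 0.311z^2.
Invertibility requires all roots to lie outside the unit circle, i.e. |z| > 1 for every root.
Set 1 + (-1.061) z + (0.311) z^2 = 0, i.e. a z^2 + b z + c = 0 with a = 0.311, b = -1.061, c = 1.
Discriminant D = b^2 - 4ac = (-1.061)^2 - 4*(0.311)*1 = 1.125721 - (1.244) = -0.118279.
D < 0, so the roots are the complex-conjugate pair z = (-b +/- i sqrt(-D)) / (2a) = 1.7058 +/- 0.5529i.
For a conjugate pair |z|^2 = z * conj(z) = (product of roots) = c/a = 1/(0.311) = 3.215434, so |z| = sqrt(3.215434) = 1.7932 for both roots.
Moduli of all roots: 1.7932, 1.7932.
All moduli strictly greater than 1? Yes.
Verdict: Invertible.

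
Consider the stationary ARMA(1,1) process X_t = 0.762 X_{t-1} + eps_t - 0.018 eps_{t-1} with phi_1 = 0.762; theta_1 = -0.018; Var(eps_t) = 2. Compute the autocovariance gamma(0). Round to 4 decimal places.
\gamma(0) = 4.6399

Multiply the model equation by X_{t-k} and take expectations. With theta_0 = psi_0 = 1 and psi_j the MA(infinity) weights, this gives
  gamma(k) - sum_i phi_i gamma(k-i) = c_k,
  c_k = sigma^2 * sum_{j=k..q} theta_j psi_{j-k}   (c_k = 0 for k > q),
using gamma(-m) = gamma(m).
psi-weights needed (psi_j = theta_j + sum_i phi_i psi_{j-i}):
  psi_1 = theta_1 + phi_1 = -0.018 + (0.762) = 0.744
Right-hand sides:
  c_0 = sigma^2 (1 + theta_1 psi_1) = 2 * (1 + (-0.018)(0.744)) = 2 * 0.986608 = 1.973216
  c_1 = sigma^2 theta_1 = 2 * (-0.018) = -0.036
  c_2 = 0
Equations for k = 0 and k = 1 (AR order 1):
  gamma(0) = phi_1 gamma(1) + c_0
  gamma(1) = phi_1 gamma(0) + c_1
Substituting the second into the first: gamma(0) (1 - phi_1^2) = c_0 + phi_1 c_1, so
  gamma(0) = (c_0 + phi_1 c_1) / (1 - phi_1^2) = (1.973216 + (0.762)(-0.036)) / (1 - (0.762)^2) = 1.945784 / 0.419356 = 4.639934.
Therefore gamma(0) = 4.6399 (to 4 decimal places).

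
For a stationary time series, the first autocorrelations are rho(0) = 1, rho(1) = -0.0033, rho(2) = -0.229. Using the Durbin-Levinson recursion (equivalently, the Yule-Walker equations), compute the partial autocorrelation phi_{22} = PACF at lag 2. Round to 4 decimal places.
\phi_{22} = -0.2290

The PACF at lag k is phi_{kk}, the last component of the solution
to the Yule-Walker system G_k phi = r_k where
  (G_k)_{ij} = rho(|i - j|), (r_k)_i = rho(i), i,j = 1..k.
Equivalently, Durbin-Levinson gives phi_{kk} iteratively:
  phi_{11} = rho(1)
  phi_{kk} = [rho(k) - sum_{j=1..k-1} phi_{k-1,j} rho(k-j)]
            / [1 - sum_{j=1..k-1} phi_{k-1,j} rho(j)],
  phi_{k,j} = phi_{k-1,j} - phi_{kk} phi_{k-1,k-j},  j = 1..k-1.
Step k = 1:
  phi_11 = rho(1) = -0.0033.
Step k = 2:
  phi_22 = [rho(2) - phi_11 rho(1)] / [1 - phi_11 rho(1)] = [-0.229 - (-0.0033)(-0.0033)] / [1 - (-0.0033)(-0.0033)]
         = -0.22901089 / 0.99998911 = -0.229.
Therefore phi_{22} = -0.2290.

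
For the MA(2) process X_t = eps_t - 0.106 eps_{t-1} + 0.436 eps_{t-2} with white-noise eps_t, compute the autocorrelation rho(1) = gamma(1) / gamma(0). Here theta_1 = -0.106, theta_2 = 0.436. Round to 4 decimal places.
\rho(1) = -0.1267

For an MA(q) process with theta_0 = 1, the autocovariance is
  gamma(k) = sigma^2 * sum_{i=0..q-k} theta_i * theta_{i+k},
and rho(k) = gamma(k) / gamma(0). Sigma^2 cancels.
  numerator   = (1)*(-0.106) + (-0.106)*(0.436) = -0.152216.
  denominator = (1)^2 + (-0.106)^2 + (0.436)^2 = 1.201332.
  rho(1) = -0.152216 / 1.201332 = -0.1267.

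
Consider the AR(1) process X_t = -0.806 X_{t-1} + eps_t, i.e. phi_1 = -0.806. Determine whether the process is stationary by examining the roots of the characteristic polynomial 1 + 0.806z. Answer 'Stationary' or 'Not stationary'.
\text{Stationary}

The AR(p) characteristic polynomial is P(z) = 1 + 0.806z.
Stationarity requires all roots to lie outside the unit circle, i.e. |z| > 1 for every root.
This is linear in z: 1 + (0.806) z = 0  =>  z = -1/(0.806) = -1.240695,  |z| = 1.240695.
Moduli of all roots: 1.2407.
All moduli strictly greater than 1? Yes.
Verdict: Stationary.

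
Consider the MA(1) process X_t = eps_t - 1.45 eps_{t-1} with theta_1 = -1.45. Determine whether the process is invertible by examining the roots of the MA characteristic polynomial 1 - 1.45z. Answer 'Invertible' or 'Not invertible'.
\text{Not invertible}

The MA(q) characteristic polynomial is P(z) = 1 - 1.45z.
Invertibility requires all roots to lie outside the unit circle, i.e. |z| > 1 for every root.
This is linear in z: 1 + (-1.45) z = 0  =>  z = -1/(-1.45) = 0.689655,  |z| = 0.689655.
Moduli of all roots: 0.6897.
All moduli strictly greater than 1? No.
Verdict: Not invertible.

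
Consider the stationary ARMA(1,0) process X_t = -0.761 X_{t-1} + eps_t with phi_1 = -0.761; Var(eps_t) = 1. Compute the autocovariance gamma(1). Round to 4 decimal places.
\gamma(1) = -1.8081

Multiply the model equation by X_{t-k} and take expectations. With theta_0 = psi_0 = 1 and psi_j the MA(infinity) weights, this gives
  gamma(k) - sum_i phi_i gamma(k-i) = c_k,
  c_k = sigma^2 * sum_{j=k..q} theta_j psi_{j-k}   (c_k = 0 for k > q),
using gamma(-m) = gamma(m).
Pure AR (q = 0): c_0 = sigma^2 = 1, c_k = 0 for k >= 1.
Equations for k = 0 and k = 1 (AR order 1):
  gamma(0) = phi_1 gamma(1) + c_0
  gamma(1) = phi_1 gamma(0) + c_1
Substituting the second into the first: gamma(0) (1 - phi_1^2) = c_0 + phi_1 c_1, so
  gamma(0) = c_0 / (1 - phi_1^2) = 1 / (1 - (-0.761)^2) = 1 / 0.420879 = 2.37598.
  gamma(1) = phi_1 gamma(0) = (-0.761)(2.37598) = -1.808121.
Therefore gamma(1) = -1.8081 (to 4 decimal places).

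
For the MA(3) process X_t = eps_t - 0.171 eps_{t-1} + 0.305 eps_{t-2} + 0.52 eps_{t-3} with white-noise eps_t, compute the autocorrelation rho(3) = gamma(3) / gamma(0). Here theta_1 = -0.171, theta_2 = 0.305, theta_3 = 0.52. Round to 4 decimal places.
\rho(3) = 0.3734

For an MA(q) process with theta_0 = 1, the autocovariance is
  gamma(k) = sigma^2 * sum_{i=0..q-k} theta_i * theta_{i+k},
and rho(k) = gamma(k) / gamma(0). Sigma^2 cancels.
  numerator   = (1)*(0.52) = 0.52.
  denominator = (1)^2 + (-0.171)^2 + (0.305)^2 + (0.52)^2 = 1.392666.
  rho(3) = 0.52 / 1.392666 = 0.3734.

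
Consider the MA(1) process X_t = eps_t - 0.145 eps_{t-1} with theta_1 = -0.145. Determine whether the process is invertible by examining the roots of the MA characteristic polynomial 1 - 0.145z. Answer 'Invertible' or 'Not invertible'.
\text{Invertible}

The MA(q) characteristic polynomial is P(z) = 1 - 0.145z.
Invertibility requires all roots to lie outside the unit circle, i.e. |z| > 1 for every root.
This is linear in z: 1 + (-0.145) z = 0  =>  z = -1/(-0.145) = 6.896552,  |z| = 6.896552.
Moduli of all roots: 6.8966.
All moduli strictly greater than 1? Yes.
Verdict: Invertible.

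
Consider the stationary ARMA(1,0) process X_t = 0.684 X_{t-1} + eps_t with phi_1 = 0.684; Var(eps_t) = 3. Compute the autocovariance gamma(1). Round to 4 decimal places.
\gamma(1) = 3.8561

Multiply the model equation by X_{t-k} and take expectations. With theta_0 = psi_0 = 1 and psi_j the MA(infinity) weights, this gives
  gamma(k) - sum_i phi_i gamma(k-i) = c_k,
  c_k = sigma^2 * sum_{j=k..q} theta_j psi_{j-k}   (c_k = 0 for k > q),
using gamma(-m) = gamma(m).
Pure AR (q = 0): c_0 = sigma^2 = 3, c_k = 0 for k >= 1.
Equations for k = 0 and k = 1 (AR order 1):
  gamma(0) = phi_1 gamma(1) + c_0
  gamma(1) = phi_1 gamma(0) + c_1
Substituting the second into the first: gamma(0) (1 - phi_1^2) = c_0 + phi_1 c_1, so
  gamma(0) = c_0 / (1 - phi_1^2) = 3 / (1 - (0.684)^2) = 3 / 0.532144 = 5.637572.
  gamma(1) = phi_1 gamma(0) = (0.684)(5.637572) = 3.856099.
Therefore gamma(1) = 3.8561 (to 4 decimal places).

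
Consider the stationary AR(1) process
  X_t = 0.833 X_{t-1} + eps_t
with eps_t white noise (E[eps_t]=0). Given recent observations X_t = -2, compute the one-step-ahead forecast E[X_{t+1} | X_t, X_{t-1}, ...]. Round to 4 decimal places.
E[X_{t+1} \mid \mathcal F_t] = -1.6660

For an AR(p) model X_t = c + sum_i phi_i X_{t-i} + eps_t, the
one-step-ahead conditional mean is
  E[X_{t+1} | X_t, ...] = c + sum_i phi_i X_{t+1-i}.
Substitute known values:
  E[X_{t+1} | ...] = (0.833) * (-2)
                   = -1.6660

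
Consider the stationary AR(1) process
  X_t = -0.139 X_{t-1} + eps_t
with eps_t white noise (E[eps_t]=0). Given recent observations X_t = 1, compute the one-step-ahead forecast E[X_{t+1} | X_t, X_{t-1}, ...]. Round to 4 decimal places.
E[X_{t+1} \mid \mathcal F_t] = -0.1390

For an AR(p) model X_t = c + sum_i phi_i X_{t-i} + eps_t, the
one-step-ahead conditional mean is
  E[X_{t+1} | X_t, ...] = c + sum_i phi_i X_{t+1-i}.
Substitute known values:
  E[X_{t+1} | ...] = (-0.139) * (1)
                   = -0.1390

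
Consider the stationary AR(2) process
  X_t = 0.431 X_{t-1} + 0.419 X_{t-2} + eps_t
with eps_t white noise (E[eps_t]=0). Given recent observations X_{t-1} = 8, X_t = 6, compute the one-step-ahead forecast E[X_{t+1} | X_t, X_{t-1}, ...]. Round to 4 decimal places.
E[X_{t+1} \mid \mathcal F_t] = 5.9380

For an AR(p) model X_t = c + sum_i phi_i X_{t-i} + eps_t, the
one-step-ahead conditional mean is
  E[X_{t+1} | X_t, ...] = c + sum_i phi_i X_{t+1-i}.
Substitute known values:
  E[X_{t+1} | ...] = (0.431) * (6) + (0.419) * (8)
                   = 5.9380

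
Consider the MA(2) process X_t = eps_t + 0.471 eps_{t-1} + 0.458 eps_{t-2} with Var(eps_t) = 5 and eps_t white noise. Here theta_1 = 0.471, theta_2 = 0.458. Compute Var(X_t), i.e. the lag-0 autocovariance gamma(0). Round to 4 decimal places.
\gamma(0) = 7.1580

For an MA(q) process X_t = eps_t + sum_i theta_i eps_{t-i} with
Var(eps_t) = sigma^2, the variance is
  gamma(0) = sigma^2 * (1 + sum_i theta_i^2).
  sum_i theta_i^2 = (0.471)^2 + (0.458)^2 = 0.221841 + 0.209764 = 0.431605.
  gamma(0) = 5 * (1 + 0.431605) = 5 * 1.431605 = 7.158025, which rounds to 7.1580.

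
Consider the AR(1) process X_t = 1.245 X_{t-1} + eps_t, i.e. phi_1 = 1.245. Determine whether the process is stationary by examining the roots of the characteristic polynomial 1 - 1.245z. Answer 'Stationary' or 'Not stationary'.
\text{Not stationary}

The AR(p) characteristic polynomial is P(z) = 1 - 1.245z.
Stationarity requires all roots to lie outside the unit circle, i.e. |z| > 1 for every root.
This is linear in z: 1 + (-1.245) z = 0  =>  z = -1/(-1.245) = 0.803213,  |z| = 0.803213.
Moduli of all roots: 0.8032.
All moduli strictly greater than 1? No.
Verdict: Not stationary.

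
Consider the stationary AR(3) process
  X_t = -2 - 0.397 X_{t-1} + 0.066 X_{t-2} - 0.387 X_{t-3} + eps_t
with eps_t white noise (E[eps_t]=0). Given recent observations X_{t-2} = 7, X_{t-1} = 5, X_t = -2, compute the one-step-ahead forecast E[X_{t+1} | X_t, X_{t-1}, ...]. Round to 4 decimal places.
E[X_{t+1} \mid \mathcal F_t] = -3.5850

For an AR(p) model X_t = c + sum_i phi_i X_{t-i} + eps_t, the
one-step-ahead conditional mean is
  E[X_{t+1} | X_t, ...] = c + sum_i phi_i X_{t+1-i}.
Substitute known values:
  E[X_{t+1} | ...] = -2 + (-0.397) * (-2) + (0.066) * (5) + (-0.387) * (7)
                   = -3.5850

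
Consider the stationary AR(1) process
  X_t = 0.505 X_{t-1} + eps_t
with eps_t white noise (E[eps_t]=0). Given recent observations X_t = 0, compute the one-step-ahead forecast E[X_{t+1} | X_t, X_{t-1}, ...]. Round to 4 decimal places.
E[X_{t+1} \mid \mathcal F_t] = 0.0000

For an AR(p) model X_t = c + sum_i phi_i X_{t-i} + eps_t, the
one-step-ahead conditional mean is
  E[X_{t+1} | X_t, ...] = c + sum_i phi_i X_{t+1-i}.
Substitute known values:
  E[X_{t+1} | ...] = (0.505) * (0)
                   = 0.0000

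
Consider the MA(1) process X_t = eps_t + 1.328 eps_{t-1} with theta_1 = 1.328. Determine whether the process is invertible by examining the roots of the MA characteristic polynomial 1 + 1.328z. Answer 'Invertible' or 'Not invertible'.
\text{Not invertible}

The MA(q) characteristic polynomial is P(z) = 1 + 1.328z.
Invertibility requires all roots to lie outside the unit circle, i.e. |z| > 1 for every root.
This is linear in z: 1 + (1.328) z = 0  =>  z = -1/(1.328) = -0.753012,  |z| = 0.753012.
Moduli of all roots: 0.7530.
All moduli strictly greater than 1? No.
Verdict: Not invertible.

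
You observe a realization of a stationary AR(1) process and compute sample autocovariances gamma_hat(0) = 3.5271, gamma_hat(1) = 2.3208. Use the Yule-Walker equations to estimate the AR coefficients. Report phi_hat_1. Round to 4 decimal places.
\hat\phi_{1} = 0.6580

The Yule-Walker equations for an AR(p) process read, in matrix form,
  Gamma_p phi = r_p,   with   (Gamma_p)_{ij} = gamma(|i - j|),
                       (r_p)_i = gamma(i),   i,j = 1..p.
Substitute the sample gammas (Toeplitz matrix and right-hand side of size 1):
  Gamma_p = [[3.5271]]
  r_p     = [2.3208]
With p = 1 this is the single equation gamma(0) phi_1 = gamma(1):
  phi_hat_1 = gamma(1) / gamma(0) = 2.3208 / 3.5271 = 0.6580.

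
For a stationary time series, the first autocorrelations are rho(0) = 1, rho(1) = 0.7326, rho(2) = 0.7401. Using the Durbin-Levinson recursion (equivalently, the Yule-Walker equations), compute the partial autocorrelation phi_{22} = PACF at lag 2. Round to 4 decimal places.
\phi_{22} = 0.4390

The PACF at lag k is phi_{kk}, the last component of the solution
to the Yule-Walker system G_k phi = r_k where
  (G_k)_{ij} = rho(|i - j|), (r_k)_i = rho(i), i,j = 1..k.
Equivalently, Durbin-Levinson gives phi_{kk} iteratively:
  phi_{11} = rho(1)
  phi_{kk} = [rho(k) - sum_{j=1..k-1} phi_{k-1,j} rho(k-j)]
            / [1 - sum_{j=1..k-1} phi_{k-1,j} rho(j)],
  phi_{k,j} = phi_{k-1,j} - phi_{kk} phi_{k-1,k-j},  j = 1..k-1.
Step k = 1:
  phi_11 = rho(1) = 0.7326.
Step k = 2:
  phi_22 = [rho(2) - phi_11 rho(1)] / [1 - phi_11 rho(1)] = [0.7401 - (0.7326)(0.7326)] / [1 - (0.7326)(0.7326)]
         = 0.20339724 / 0.46329724 = 0.439.
Therefore phi_{22} = 0.4390.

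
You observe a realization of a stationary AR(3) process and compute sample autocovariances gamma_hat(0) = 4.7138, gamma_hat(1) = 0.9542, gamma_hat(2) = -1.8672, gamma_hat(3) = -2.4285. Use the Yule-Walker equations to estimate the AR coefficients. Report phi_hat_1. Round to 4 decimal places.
\hat\phi_{1} = 0.1110

The Yule-Walker equations for an AR(p) process read, in matrix form,
  Gamma_p phi = r_p,   with   (Gamma_p)_{ij} = gamma(|i - j|),
                       (r_p)_i = gamma(i),   i,j = 1..p.
Substitute the sample gammas (Toeplitz matrix and right-hand side of size 3):
  Gamma_p = [[4.7138, 0.9542, -1.8672], [0.9542, 4.7138, 0.9542], [-1.8672, 0.9542, 4.7138]]
  r_p     = [0.9542, -1.8672, -2.4285]
Written out (R1..R3):
  (R1) 4.7138 phi_1 + 0.9542 phi_2 - 1.8672 phi_3 = 0.9542
  (R2) 0.9542 phi_1 + 4.7138 phi_2 + 0.9542 phi_3 = -1.8672
  (R3) -1.8672 phi_1 + 0.9542 phi_2 + 4.7138 phi_3 = -2.4285
Gaussian elimination:
  R2 <- R2 - (0.9542/4.7138) R1 = R2 - (0.202427) R1:  4.520644 phi_2 + 1.332172 phi_3 = -2.060356
  R3 <- R3 - (-1.8672/4.7138) R1 = R3 - (-0.396114) R1:  1.332172 phi_2 + 3.974177 phi_3 = -2.050528
  R3 <- R3 - (1.332172/4.520644) R2 = R3 - (0.294686) R2:  3.581604 phi_3 = -1.44337
Back-substitution:
  phi_hat_3 = -1.44337 / 3.581604 = -0.402995
  phi_hat_2 = (-2.060356 - (1.332172)(-0.402995)) / 4.520644 = -0.337009
  phi_hat_1 = (0.9542 - (0.9542)(-0.337009) - (-1.8672)(-0.402995)) / 4.7138 = 0.111015
So phi_hat = [0.1110, -0.3370, -0.4030].
Therefore phi_hat_1 = 0.1110.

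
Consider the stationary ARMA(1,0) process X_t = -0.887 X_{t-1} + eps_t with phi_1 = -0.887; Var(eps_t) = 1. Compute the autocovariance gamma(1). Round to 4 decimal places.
\gamma(1) = -4.1598

Multiply the model equation by X_{t-k} and take expectations. With theta_0 = psi_0 = 1 and psi_j the MA(infinity) weights, this gives
  gamma(k) - sum_i phi_i gamma(k-i) = c_k,
  c_k = sigma^2 * sum_{j=k..q} theta_j psi_{j-k}   (c_k = 0 for k > q),
using gamma(-m) = gamma(m).
Pure AR (q = 0): c_0 = sigma^2 = 1, c_k = 0 for k >= 1.
Equations for k = 0 and k = 1 (AR order 1):
  gamma(0) = phi_1 gamma(1) + c_0
  gamma(1) = phi_1 gamma(0) + c_1
Substituting the second into the first: gamma(0) (1 - phi_1^2) = c_0 + phi_1 c_1, so
  gamma(0) = c_0 / (1 - phi_1^2) = 1 / (1 - (-0.887)^2) = 1 / 0.213231 = 4.68975.
  gamma(1) = phi_1 gamma(0) = (-0.887)(4.68975) = -4.159808.
Therefore gamma(1) = -4.1598 (to 4 decimal places).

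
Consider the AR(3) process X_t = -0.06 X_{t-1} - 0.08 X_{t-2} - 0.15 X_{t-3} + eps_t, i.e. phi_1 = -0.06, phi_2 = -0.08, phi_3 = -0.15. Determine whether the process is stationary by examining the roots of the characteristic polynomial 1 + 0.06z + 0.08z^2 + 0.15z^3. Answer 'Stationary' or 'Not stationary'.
\text{Stationary}

The AR(p) characteristic polynomial is P(z) = 1 + 0.06z + 0.08z^2 + 0.15z^3.
Stationarity requires all roots to lie outside the unit circle, i.e. |z| > 1 for every root.
Degree 3: look for a simple real root z0 first, then factor out (1 - z/z0) and solve the remaining quadratic.
Testing z0 = -2: P(-2) = 1 + (0.06)(-2) + (0.08)(-2)^2 + (0.15)(-2)^3
  = 1 + (-0.12) + (0.32) + (-1.2) = 0.  So z_0 = -2 is a root, |z_0| = 2.
Divide out the factor (1 + 0.5 z) = (1 - z/z0) (since 1/z0 = -0.5):
  P(z) = (1 + 0.5 z)(1 + (-0.44) z + (0.3) z^2)
  [check: z-coef -0.44 - (-0.5) = 0.06; z^2-coef 0.3 - (-0.5)(-0.44) = 0.08; z^3-coef -(-0.5)(0.3) = 0.15.]
Remaining roots from the quadratic factor 1 + (-0.44) z + (0.3) z^2:
  Set 1 + (-0.44) z + (0.3) z^2 = 0, i.e. a z^2 + b z + c = 0 with a = 0.3, b = -0.44, c = 1.
  Discriminant D = b^2 - 4ac = (-0.44)^2 - 4*(0.3)*1 = 0.1936 - (1.2) = -1.0064.
  D < 0, so the roots are the complex-conjugate pair z = (-b +/- i sqrt(-D)) / (2a) = 0.7333 +/- 1.672i.
  For a conjugate pair |z|^2 = z * conj(z) = (product of roots) = c/a = 1/(0.3) = 3.333333, so |z| = sqrt(3.333333) = 1.8257 for both roots.
Moduli of all roots: 2.0000, 1.8257, 1.8257.
All moduli strictly greater than 1? Yes.
Verdict: Stationary.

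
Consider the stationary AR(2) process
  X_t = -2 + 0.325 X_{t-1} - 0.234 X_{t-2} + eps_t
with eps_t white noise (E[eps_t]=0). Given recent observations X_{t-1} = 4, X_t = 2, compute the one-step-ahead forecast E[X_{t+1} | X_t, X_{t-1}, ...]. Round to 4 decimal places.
E[X_{t+1} \mid \mathcal F_t] = -2.2860

For an AR(p) model X_t = c + sum_i phi_i X_{t-i} + eps_t, the
one-step-ahead conditional mean is
  E[X_{t+1} | X_t, ...] = c + sum_i phi_i X_{t+1-i}.
Substitute known values:
  E[X_{t+1} | ...] = -2 + (0.325) * (2) + (-0.234) * (4)
                   = -2.2860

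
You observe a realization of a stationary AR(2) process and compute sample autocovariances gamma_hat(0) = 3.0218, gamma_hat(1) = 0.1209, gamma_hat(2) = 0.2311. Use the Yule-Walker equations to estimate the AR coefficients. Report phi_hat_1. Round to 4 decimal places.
\hat\phi_{1} = 0.0370

The Yule-Walker equations for an AR(p) process read, in matrix form,
  Gamma_p phi = r_p,   with   (Gamma_p)_{ij} = gamma(|i - j|),
                       (r_p)_i = gamma(i),   i,j = 1..p.
Substitute the sample gammas (Toeplitz matrix and right-hand side of size 2):
  Gamma_p = [[3.0218, 0.1209], [0.1209, 3.0218]]
  r_p     = [0.1209, 0.2311]
Written out:
  3.0218 phi_1 + 0.1209 phi_2 = 0.1209
  0.1209 phi_1 + 3.0218 phi_2 = 0.2311
Solve by Cramer's rule:
  det = gamma(0)^2 - gamma(1)^2 = (3.0218)^2 - (0.1209)^2 = 9.13127524 - 0.01461681 = 9.11665843
  phi_hat_1 = [gamma(1) gamma(0) - gamma(1) gamma(2)] / det = [(0.1209)(3.0218) - (0.1209)(0.2311)] / 9.11665843 = 0.33739563 / 9.11665843 = 0.037
  phi_hat_2 = [gamma(0) gamma(2) - gamma(1)^2] / det = [(3.0218)(0.2311) - (0.1209)^2] / 9.11665843 = 0.68372117 / 9.11665843 = 0.075
So phi_hat = [0.0370, 0.0750].
Therefore phi_hat_1 = 0.0370.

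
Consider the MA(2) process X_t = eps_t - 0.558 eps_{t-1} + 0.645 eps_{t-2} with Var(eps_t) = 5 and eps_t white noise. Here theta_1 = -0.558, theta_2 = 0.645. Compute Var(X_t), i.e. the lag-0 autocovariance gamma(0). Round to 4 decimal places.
\gamma(0) = 8.6369

For an MA(q) process X_t = eps_t + sum_i theta_i eps_{t-i} with
Var(eps_t) = sigma^2, the variance is
  gamma(0) = sigma^2 * (1 + sum_i theta_i^2).
  sum_i theta_i^2 = (-0.558)^2 + (0.645)^2 = 0.311364 + 0.416025 = 0.727389.
  gamma(0) = 5 * (1 + 0.727389) = 5 * 1.727389 = 8.636945, which rounds to 8.6369.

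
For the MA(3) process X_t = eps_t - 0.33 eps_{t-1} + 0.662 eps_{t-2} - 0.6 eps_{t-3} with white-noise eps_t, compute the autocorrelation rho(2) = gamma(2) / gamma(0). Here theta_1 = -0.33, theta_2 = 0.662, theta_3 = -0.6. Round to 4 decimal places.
\rho(2) = 0.4509

For an MA(q) process with theta_0 = 1, the autocovariance is
  gamma(k) = sigma^2 * sum_{i=0..q-k} theta_i * theta_{i+k},
and rho(k) = gamma(k) / gamma(0). Sigma^2 cancels.
  numerator   = (1)*(0.662) + (-0.33)*(-0.6) = 0.86.
  denominator = (1)^2 + (-0.33)^2 + (0.662)^2 + (-0.6)^2 = 1.907144.
  rho(2) = 0.86 / 1.907144 = 0.4509.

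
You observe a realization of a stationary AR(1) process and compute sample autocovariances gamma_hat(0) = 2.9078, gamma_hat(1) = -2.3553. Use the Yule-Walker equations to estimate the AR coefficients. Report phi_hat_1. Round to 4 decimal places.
\hat\phi_{1} = -0.8100

The Yule-Walker equations for an AR(p) process read, in matrix form,
  Gamma_p phi = r_p,   with   (Gamma_p)_{ij} = gamma(|i - j|),
                       (r_p)_i = gamma(i),   i,j = 1..p.
Substitute the sample gammas (Toeplitz matrix and right-hand side of size 1):
  Gamma_p = [[2.9078]]
  r_p     = [-2.3553]
With p = 1 this is the single equation gamma(0) phi_1 = gamma(1):
  phi_hat_1 = gamma(1) / gamma(0) = -2.3553 / 2.9078 = -0.8100.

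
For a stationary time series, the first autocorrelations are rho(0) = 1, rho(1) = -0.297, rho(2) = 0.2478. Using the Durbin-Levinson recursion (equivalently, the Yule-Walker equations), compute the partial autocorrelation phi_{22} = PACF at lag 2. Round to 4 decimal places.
\phi_{22} = 0.1750

The PACF at lag k is phi_{kk}, the last component of the solution
to the Yule-Walker system G_k phi = r_k where
  (G_k)_{ij} = rho(|i - j|), (r_k)_i = rho(i), i,j = 1..k.
Equivalently, Durbin-Levinson gives phi_{kk} iteratively:
  phi_{11} = rho(1)
  phi_{kk} = [rho(k) - sum_{j=1..k-1} phi_{k-1,j} rho(k-j)]
            / [1 - sum_{j=1..k-1} phi_{k-1,j} rho(j)],
  phi_{k,j} = phi_{k-1,j} - phi_{kk} phi_{k-1,k-j},  j = 1..k-1.
Step k = 1:
  phi_11 = rho(1) = -0.297.
Step k = 2:
  phi_22 = [rho(2) - phi_11 rho(1)] / [1 - phi_11 rho(1)] = [0.2478 - (-0.297)(-0.297)] / [1 - (-0.297)(-0.297)]
         = 0.159591 / 0.911791 = 0.175.
Therefore phi_{22} = 0.1750.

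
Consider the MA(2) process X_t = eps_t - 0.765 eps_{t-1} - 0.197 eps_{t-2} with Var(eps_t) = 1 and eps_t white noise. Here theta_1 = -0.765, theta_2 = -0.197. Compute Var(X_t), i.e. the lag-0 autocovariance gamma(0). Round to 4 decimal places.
\gamma(0) = 1.6240

For an MA(q) process X_t = eps_t + sum_i theta_i eps_{t-i} with
Var(eps_t) = sigma^2, the variance is
  gamma(0) = sigma^2 * (1 + sum_i theta_i^2).
  sum_i theta_i^2 = (-0.765)^2 + (-0.197)^2 = 0.585225 + 0.038809 = 0.624034.
  gamma(0) = 1 * (1 + 0.624034) = 1 * 1.624034 = 1.624034, which rounds to 1.6240.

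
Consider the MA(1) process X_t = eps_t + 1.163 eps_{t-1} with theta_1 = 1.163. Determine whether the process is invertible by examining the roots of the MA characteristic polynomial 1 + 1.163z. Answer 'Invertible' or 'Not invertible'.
\text{Not invertible}

The MA(q) characteristic polynomial is P(z) = 1 + 1.163z.
Invertibility requires all roots to lie outside the unit circle, i.e. |z| > 1 for every root.
This is linear in z: 1 + (1.163) z = 0  =>  z = -1/(1.163) = -0.859845,  |z| = 0.859845.
Moduli of all roots: 0.8598.
All moduli strictly greater than 1? No.
Verdict: Not invertible.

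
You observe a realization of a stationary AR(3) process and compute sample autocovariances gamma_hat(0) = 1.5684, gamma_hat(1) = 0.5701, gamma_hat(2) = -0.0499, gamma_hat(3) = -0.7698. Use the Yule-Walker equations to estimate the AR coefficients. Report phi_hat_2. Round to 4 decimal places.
\hat\phi_{2} = 0.0220

The Yule-Walker equations for an AR(p) process read, in matrix form,
  Gamma_p phi = r_p,   with   (Gamma_p)_{ij} = gamma(|i - j|),
                       (r_p)_i = gamma(i),   i,j = 1..p.
Substitute the sample gammas (Toeplitz matrix and right-hand side of size 3):
  Gamma_p = [[1.5684, 0.5701, -0.0499], [0.5701, 1.5684, 0.5701], [-0.0499, 0.5701, 1.5684]]
  r_p     = [0.5701, -0.0499, -0.7698]
Written out (R1..R3):
  (R1) 1.5684 phi_1 + 0.5701 phi_2 - 0.0499 phi_3 = 0.5701
  (R2) 0.5701 phi_1 + 1.5684 phi_2 + 0.5701 phi_3 = -0.0499
  (R3) -0.0499 phi_1 + 0.5701 phi_2 + 1.5684 phi_3 = -0.7698
Gaussian elimination:
  R2 <- R2 - (0.5701/1.5684) R1 = R2 - (0.363491) R1:  1.361174 phi_2 + 0.588238 phi_3 = -0.257126
  R3 <- R3 - (-0.0499/1.5684) R1 = R3 - (-0.031816) R1:  0.588238 phi_2 + 1.566812 phi_3 = -0.751662
  R3 <- R3 - (0.588238/1.361174) R2 = R3 - (0.432155) R2:  1.312602 phi_3 = -0.640543
Back-substitution:
  phi_hat_3 = -0.640543 / 1.312602 = -0.487995
  phi_hat_2 = (-0.257126 - (0.588238)(-0.487995)) / 1.361174 = 0.021989
  phi_hat_1 = (0.5701 - (0.5701)(0.021989) - (-0.0499)(-0.487995)) / 1.5684 = 0.339973
So phi_hat = [0.3400, 0.0220, -0.4880].
Therefore phi_hat_2 = 0.0220.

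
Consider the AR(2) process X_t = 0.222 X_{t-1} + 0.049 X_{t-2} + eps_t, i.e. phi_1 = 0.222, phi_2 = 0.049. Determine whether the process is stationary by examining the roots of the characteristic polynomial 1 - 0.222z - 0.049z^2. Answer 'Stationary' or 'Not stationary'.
\text{Stationary}

The AR(p) characteristic polynomial is P(z) = 1 - 0.222z - 0.049z^2.
Stationarity requires all roots to lie outside the unit circle, i.e. |z| > 1 for every root.
Set 1 + (-0.222) z + (-0.049) z^2 = 0, i.e. a z^2 + b z + c = 0 with a = -0.049, b = -0.222, c = 1.
Discriminant D = b^2 - 4ac = (-0.222)^2 - 4*(-0.049)*1 = 0.049284 - (-0.196) = 0.245284.
D >= 0, so the roots are real: z = (-b +/- sqrt(D)) / (2a) = (0.222 +/- 0.495262) / (-0.098).
  z_1 = (0.222 + 0.495262) / (-0.098) = -7.319,   |z_1| = 7.319.
  z_2 = (0.222 - 0.495262) / (-0.098) = 2.7884,   |z_2| = 2.7884.
Moduli of all roots: 7.3190, 2.7884.
All moduli strictly greater than 1? Yes.
Verdict: Stationary.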